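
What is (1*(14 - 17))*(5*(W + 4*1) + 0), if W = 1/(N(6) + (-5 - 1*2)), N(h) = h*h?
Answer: -1755/29 ≈ -60.517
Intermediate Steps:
N(h) = h**2
W = 1/29 (W = 1/(6**2 + (-5 - 1*2)) = 1/(36 + (-5 - 2)) = 1/(36 - 7) = 1/29 ≈ 0.034483)
(1*(14 - 17))*(5*(W + 4*1) + 0) = (1*(14 - 17))*(5*(1/29 + 4*1) + 0) = (1*(-3))*(5*(1/29 + 4) + 0) = -3*(5*(117/29) + 0) = -3*(585/29 + 0) = -3*585/29 = -1755/29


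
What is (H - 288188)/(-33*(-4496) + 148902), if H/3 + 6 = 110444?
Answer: 21563/148635 ≈ 0.14507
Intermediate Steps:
H = 331314 (H = -18 + 3*110444 = -18 + 331332 = 331314)
(H - 288188)/(-33*(-4496) + 148902) = (331314 - 288188)/(-33*(-4496) + 148902) = 43126/(148368 + 148902) = 43126/297270 = 43126*(1/297270) = 21563/148635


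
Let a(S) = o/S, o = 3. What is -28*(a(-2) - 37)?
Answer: 1078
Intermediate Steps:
a(S) = 3/S
-28*(a(-2) - 37) = -28*(3/(-2) - 37) = -28*(3*(-1/2) - 37) = -28*(-3/2 - 37) = -28*(-77/2) = 1078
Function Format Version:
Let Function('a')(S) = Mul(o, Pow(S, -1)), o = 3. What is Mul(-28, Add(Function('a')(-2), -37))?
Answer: 1078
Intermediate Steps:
Function('a')(S) = Mul(3, Pow(S, -1))
Mul(-28, Add(Function('a')(-2), -37)) = Mul(-28, Add(Mul(3, Pow(-2, -1)), -37)) = Mul(-28, Add(Mul(3, Rational(-1, 2)), -37)) = Mul(-28, Add(Rational(-3, 2), -37)) = Mul(-28, Rational(-77, 2)) = 1078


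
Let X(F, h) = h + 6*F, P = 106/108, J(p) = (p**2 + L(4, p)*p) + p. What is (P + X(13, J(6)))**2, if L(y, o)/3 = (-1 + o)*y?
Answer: 674596729/2916 ≈ 2.3134e+5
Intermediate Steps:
L(y, o) = 3*y*(-1 + o) (L(y, o) = 3*((-1 + o)*y) = 3*(y*(-1 + o)) = 3*y*(-1 + o))
J(p) = p + p**2 + p*(-12 + 12*p) (J(p) = (p**2 + (3*4*(-1 + p))*p) + p = (p**2 + (-12 + 12*p)*p) + p = (p**2 + p*(-12 + 12*p)) + p = p + p**2 + p*(-12 + 12*p))
P = 53/54 (P = 106*(1/108) = 53/54 ≈ 0.98148)
(P + X(13, J(6)))**2 = (53/54 + (6*(-11 + 13*6) + 6*13))**2 = (53/54 + (6*(-11 + 78) + 78))**2 = (53/54 + (6*67 + 78))**2 = (53/54 + (402 + 78))**2 = (53/54 + 480)**2 = (25973/54)**2 = 674596729/2916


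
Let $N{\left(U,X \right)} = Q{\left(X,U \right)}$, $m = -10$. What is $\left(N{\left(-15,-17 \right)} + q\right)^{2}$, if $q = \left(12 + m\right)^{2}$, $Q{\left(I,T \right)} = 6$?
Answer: $100$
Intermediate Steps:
$N{\left(U,X \right)} = 6$
$q = 4$ ($q = \left(12 - 10\right)^{2} = 2^{2} = 4$)
$\left(N{\left(-15,-17 \right)} + q\right)^{2} = \left(6 + 4\right)^{2} = 10^{2} = 100$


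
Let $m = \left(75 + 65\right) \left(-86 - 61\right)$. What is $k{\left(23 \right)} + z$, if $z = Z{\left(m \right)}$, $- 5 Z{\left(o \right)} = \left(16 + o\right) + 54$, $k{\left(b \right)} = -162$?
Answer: $3940$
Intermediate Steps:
$m = -20580$ ($m = 140 \left(-147\right) = -20580$)
$Z{\left(o \right)} = -14 - \frac{o}{5}$ ($Z{\left(o \right)} = - \frac{\left(16 + o\right) + 54}{5} = - \frac{70 + o}{5} = -14 - \frac{o}{5}$)
$z = 4102$ ($z = -14 - -4116 = -14 + 4116 = 4102$)
$k{\left(23 \right)} + z = -162 + 4102 = 3940$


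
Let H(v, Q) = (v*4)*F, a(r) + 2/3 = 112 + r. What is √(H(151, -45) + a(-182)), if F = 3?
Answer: 2*√3918/3 ≈ 41.729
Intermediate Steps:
a(r) = 334/3 + r (a(r) = -⅔ + (112 + r) = 334/3 + r)
H(v, Q) = 12*v (H(v, Q) = (v*4)*3 = (4*v)*3 = 12*v)
√(H(151, -45) + a(-182)) = √(12*151 + (334/3 - 182)) = √(1812 - 212/3) = √(5224/3) = 2*√3918/3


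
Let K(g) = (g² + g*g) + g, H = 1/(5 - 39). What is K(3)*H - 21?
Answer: -735/34 ≈ -21.618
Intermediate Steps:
H = -1/34 (H = 1/(-34) = -1/34 ≈ -0.029412)
K(g) = g + 2*g² (K(g) = (g² + g²) + g = 2*g² + g = g + 2*g²)
K(3)*H - 21 = (3*(1 + 2*3))*(-1/34) - 21 = (3*(1 + 6))*(-1/34) - 21 = (3*7)*(-1/34) - 21 = 21*(-1/34) - 21 = -21/34 - 21 = -735/34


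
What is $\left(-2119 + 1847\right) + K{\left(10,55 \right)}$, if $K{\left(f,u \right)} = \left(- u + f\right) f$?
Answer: $-722$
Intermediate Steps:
$K{\left(f,u \right)} = f \left(f - u\right)$ ($K{\left(f,u \right)} = \left(f - u\right) f = f \left(f - u\right)$)
$\left(-2119 + 1847\right) + K{\left(10,55 \right)} = \left(-2119 + 1847\right) + 10 \left(10 - 55\right) = -272 + 10 \left(10 - 55\right) = -272 + 10 \left(-45\right) = -272 - 450 = -722$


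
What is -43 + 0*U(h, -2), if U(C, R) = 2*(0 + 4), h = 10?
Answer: -43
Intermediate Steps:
U(C, R) = 8 (U(C, R) = 2*4 = 8)
-43 + 0*U(h, -2) = -43 + 0*8 = -43 + 0 = -43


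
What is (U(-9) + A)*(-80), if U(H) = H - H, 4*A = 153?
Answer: -3060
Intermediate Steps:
A = 153/4 (A = (1/4)*153 = 153/4 ≈ 38.250)
U(H) = 0
(U(-9) + A)*(-80) = (0 + 153/4)*(-80) = (153/4)*(-80) = -3060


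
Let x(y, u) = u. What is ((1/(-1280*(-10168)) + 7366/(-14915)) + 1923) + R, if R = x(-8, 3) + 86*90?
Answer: 75050459752635/7764772864 ≈ 9665.5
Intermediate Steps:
R = 7743 (R = 3 + 86*90 = 3 + 7740 = 7743)
((1/(-1280*(-10168)) + 7366/(-14915)) + 1923) + R = ((1/(-1280*(-10168)) + 7366/(-14915)) + 1923) + 7743 = ((-1/1280*(-1/10168) + 7366*(-1/14915)) + 1923) + 7743 = ((1/13015040 - 7366/14915) + 1923) + 7743 = (-3834750789/7764772864 + 1923) + 7743 = 14927823466683/7764772864 + 7743 = 75050459752635/7764772864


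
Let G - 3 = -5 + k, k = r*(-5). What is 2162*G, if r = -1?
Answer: 6486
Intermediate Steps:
k = 5 (k = -1*(-5) = 5)
G = 3 (G = 3 + (-5 + 5) = 3 + 0 = 3)
2162*G = 2162*3 = 6486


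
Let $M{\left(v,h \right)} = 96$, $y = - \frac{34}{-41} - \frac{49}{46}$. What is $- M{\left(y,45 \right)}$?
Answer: $-96$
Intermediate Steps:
$y = - \frac{445}{1886}$ ($y = \left(-34\right) \left(- \frac{1}{41}\right) - \frac{49}{46} = \frac{34}{41} - \frac{49}{46} = - \frac{445}{1886} \approx -0.23595$)
$- M{\left(y,45 \right)} = \left(-1\right) 96 = -96$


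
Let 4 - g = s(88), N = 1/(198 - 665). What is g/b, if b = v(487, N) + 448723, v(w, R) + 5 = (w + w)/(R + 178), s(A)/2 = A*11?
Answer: -13383125/3108344884 ≈ -0.0043055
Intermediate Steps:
s(A) = 22*A (s(A) = 2*(A*11) = 2*(11*A) = 22*A)
N = -1/467 (N = 1/(-467) = -1/467 ≈ -0.0021413)
v(w, R) = -5 + 2*w/(178 + R) (v(w, R) = -5 + (w + w)/(R + 178) = -5 + (2*w)/(178 + R) = -5 + 2*w/(178 + R))
b = 37300138608/83125 (b = (-890 - 5*(-1/467) + 2*487)/(178 - 1/467) + 448723 = (-890 + 5/467 + 974)/(83125/467) + 448723 = (467/83125)*(39233/467) + 448723 = 39233/83125 + 448723 = 37300138608/83125 ≈ 4.4872e+5)
g = -1932 (g = 4 - 22*88 = 4 - 1*1936 = 4 - 1936 = -1932)
g/b = -1932/37300138608/83125 = -1932*83125/37300138608 = -13383125/3108344884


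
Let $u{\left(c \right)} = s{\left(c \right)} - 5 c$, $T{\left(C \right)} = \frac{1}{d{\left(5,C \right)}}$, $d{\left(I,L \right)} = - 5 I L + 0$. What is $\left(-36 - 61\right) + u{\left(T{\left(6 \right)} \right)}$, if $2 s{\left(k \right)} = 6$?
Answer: $- \frac{2819}{30} \approx -93.967$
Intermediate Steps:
$s{\left(k \right)} = 3$ ($s{\left(k \right)} = \frac{1}{2} \cdot 6 = 3$)
$d{\left(I,L \right)} = - 5 I L$ ($d{\left(I,L \right)} = - 5 I L + 0 = - 5 I L$)
$T{\left(C \right)} = - \frac{1}{25 C}$ ($T{\left(C \right)} = \frac{1}{\left(-5\right) 5 C} = \frac{1}{\left(-25\right) C} = - \frac{1}{25 C}$)
$u{\left(c \right)} = 3 - 5 c$
$\left(-36 - 61\right) + u{\left(T{\left(6 \right)} \right)} = \left(-36 - 61\right) + \left(3 - 5 \left(- \frac{1}{25 \cdot 6}\right)\right) = -97 + \left(3 - 5 \left(\left(- \frac{1}{25}\right) \frac{1}{6}\right)\right) = -97 + \left(3 - - \frac{1}{30}\right) = -97 + \left(3 + \frac{1}{30}\right) = -97 + \frac{91}{30} = - \frac{2819}{30}$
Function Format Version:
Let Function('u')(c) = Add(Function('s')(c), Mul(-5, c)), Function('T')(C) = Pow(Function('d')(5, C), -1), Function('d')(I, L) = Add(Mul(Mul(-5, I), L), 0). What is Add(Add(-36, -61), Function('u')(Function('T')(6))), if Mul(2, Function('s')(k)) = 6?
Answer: Rational(-2819, 30) ≈ -93.967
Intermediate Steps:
Function('s')(k) = 3 (Function('s')(k) = Mul(Rational(1, 2), 6) = 3)
Function('d')(I, L) = Mul(-5, I, L) (Function('d')(I, L) = Add(Mul(-5, I, L), 0) = Mul(-5, I, L))
Function('T')(C) = Mul(Rational(-1, 25), Pow(C, -1)) (Function('T')(C) = Pow(Mul(-5, 5, C), -1) = Pow(Mul(-25, C), -1) = Mul(Rational(-1, 25), Pow(C, -1)))
Function('u')(c) = Add(3, Mul(-5, c))
Add(Add(-36, -61), Function('u')(Function('T')(6))) = Add(Add(-36, -61), Add(3, Mul(-5, Mul(Rational(-1, 25), Pow(6, -1))))) = Add(-97, Add(3, Mul(-5, Mul(Rational(-1, 25), Rational(1, 6))))) = Add(-97, Add(3, Mul(-5, Rational(-1, 150)))) = Add(-97, Add(3, Rational(1, 30))) = Add(-97, Rational(91, 30)) = Rational(-2819, 30)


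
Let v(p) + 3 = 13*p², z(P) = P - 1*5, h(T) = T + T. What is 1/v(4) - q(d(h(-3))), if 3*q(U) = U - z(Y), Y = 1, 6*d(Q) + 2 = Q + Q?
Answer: -1016/1845 ≈ -0.55068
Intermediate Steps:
h(T) = 2*T
d(Q) = -⅓ + Q/3 (d(Q) = -⅓ + (Q + Q)/6 = -⅓ + (2*Q)/6 = -⅓ + Q/3)
z(P) = -5 + P (z(P) = P - 5 = -5 + P)
v(p) = -3 + 13*p²
q(U) = 4/3 + U/3 (q(U) = (U - (-5 + 1))/3 = (U - 1*(-4))/3 = (U + 4)/3 = (4 + U)/3 = 4/3 + U/3)
1/v(4) - q(d(h(-3))) = 1/(-3 + 13*4²) - (4/3 + (-⅓ + (2*(-3))/3)/3) = 1/(-3 + 13*16) - (4/3 + (-⅓ + (⅓)*(-6))/3) = 1/(-3 + 208) - (4/3 + (-⅓ - 2)/3) = 1/205 - (4/3 + (⅓)*(-7/3)) = 1/205 - (4/3 - 7/9) = 1/205 - 1*5/9 = 1/205 - 5/9 = -1016/1845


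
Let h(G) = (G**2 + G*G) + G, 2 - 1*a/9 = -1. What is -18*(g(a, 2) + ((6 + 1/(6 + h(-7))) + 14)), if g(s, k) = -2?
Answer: -31446/97 ≈ -324.19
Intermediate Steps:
a = 27 (a = 18 - 9*(-1) = 18 + 9 = 27)
h(G) = G + 2*G**2 (h(G) = (G**2 + G**2) + G = 2*G**2 + G = G + 2*G**2)
-18*(g(a, 2) + ((6 + 1/(6 + h(-7))) + 14)) = -18*(-2 + ((6 + 1/(6 - 7*(1 + 2*(-7)))) + 14)) = -18*(-2 + ((6 + 1/(6 - 7*(1 - 14))) + 14)) = -18*(-2 + ((6 + 1/(6 - 7*(-13))) + 14)) = -18*(-2 + ((6 + 1/(6 + 91)) + 14)) = -18*(-2 + ((6 + 1/97) + 14)) = -18*(-2 + (583/97 + 14)) = -18*(-2 + 1941/97) = -18*1747/97 = -31446/97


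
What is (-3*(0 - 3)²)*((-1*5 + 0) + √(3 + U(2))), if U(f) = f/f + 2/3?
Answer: 135 - 9*√42 ≈ 76.673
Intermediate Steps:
U(f) = 5/3 (U(f) = 1 + 2*(⅓) = 1 + ⅔ = 5/3)
(-3*(0 - 3)²)*((-1*5 + 0) + √(3 + U(2))) = (-3*(0 - 3)²)*((-1*5 + 0) + √(3 + 5/3)) = (-3*(-3)²)*((-5 + 0) + √(14/3)) = (-3*9)*(-5 + √42/3) = -27*(-5 + √42/3) = 135 - 9*√42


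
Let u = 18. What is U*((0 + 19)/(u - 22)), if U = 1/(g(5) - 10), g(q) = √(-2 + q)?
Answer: 95/194 + 19*√3/388 ≈ 0.57451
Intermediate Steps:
U = 1/(-10 + √3) (U = 1/(√(-2 + 5) - 10) = 1/(√3 - 10) = 1/(-10 + √3) ≈ -0.12095)
U*((0 + 19)/(u - 22)) = (-10/97 - √3/97)*((0 + 19)/(18 - 22)) = (-10/97 - √3/97)*(19/(-4)) = (-10/97 - √3/97)*(19*(-¼)) = (-10/97 - √3/97)*(-19/4) = 95/194 + 19*√3/388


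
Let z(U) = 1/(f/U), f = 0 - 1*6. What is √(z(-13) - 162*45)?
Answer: I*√262362/6 ≈ 85.369*I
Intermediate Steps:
f = -6 (f = 0 - 6 = -6)
z(U) = -U/6 (z(U) = 1/(-6/U) = -U/6)
√(z(-13) - 162*45) = √(-⅙*(-13) - 162*45) = √(13/6 - 7290) = √(-43727/6) = I*√262362/6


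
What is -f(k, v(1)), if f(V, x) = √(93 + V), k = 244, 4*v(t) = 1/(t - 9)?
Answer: -√337 ≈ -18.358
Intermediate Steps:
v(t) = 1/(4*(-9 + t)) (v(t) = 1/(4*(t - 9)) = 1/(4*(-9 + t)))
-f(k, v(1)) = -√(93 + 244) = -√337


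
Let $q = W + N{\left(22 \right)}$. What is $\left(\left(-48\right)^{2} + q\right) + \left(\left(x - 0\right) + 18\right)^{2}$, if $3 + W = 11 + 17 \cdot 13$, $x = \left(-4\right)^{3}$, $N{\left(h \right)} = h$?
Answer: $4671$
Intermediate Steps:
$x = -64$
$W = 229$ ($W = -3 + \left(11 + 17 \cdot 13\right) = -3 + \left(11 + 221\right) = -3 + 232 = 229$)
$q = 251$ ($q = 229 + 22 = 251$)
$\left(\left(-48\right)^{2} + q\right) + \left(\left(x - 0\right) + 18\right)^{2} = \left(\left(-48\right)^{2} + 251\right) + \left(\left(-64 - 0\right) + 18\right)^{2} = \left(2304 + 251\right) + \left(\left(-64 + 0\right) + 18\right)^{2} = 2555 + \left(-64 + 18\right)^{2} = 2555 + \left(-46\right)^{2} = 2555 + 2116 = 4671$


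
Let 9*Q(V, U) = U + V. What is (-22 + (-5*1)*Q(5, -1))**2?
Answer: 47524/81 ≈ 586.72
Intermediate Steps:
Q(V, U) = U/9 + V/9 (Q(V, U) = (U + V)/9 = U/9 + V/9)
(-22 + (-5*1)*Q(5, -1))**2 = (-22 + (-5*1)*((1/9)*(-1) + (1/9)*5))**2 = (-22 - 5*(-1/9 + 5/9))**2 = (-22 - 5*4/9)**2 = (-22 - 20/9)**2 = (-218/9)**2 = 47524/81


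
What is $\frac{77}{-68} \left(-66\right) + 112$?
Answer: $\frac{6349}{34} \approx 186.74$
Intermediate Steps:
$\frac{77}{-68} \left(-66\right) + 112 = 77 \left(- \frac{1}{68}\right) \left(-66\right) + 112 = \left(- \frac{77}{68}\right) \left(-66\right) + 112 = \frac{2541}{34} + 112 = \frac{6349}{34}$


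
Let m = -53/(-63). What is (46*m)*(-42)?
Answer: -4876/3 ≈ -1625.3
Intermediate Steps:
m = 53/63 (m = -53*(-1/63) = 53/63 ≈ 0.84127)
(46*m)*(-42) = (46*(53/63))*(-42) = (2438/63)*(-42) = -4876/3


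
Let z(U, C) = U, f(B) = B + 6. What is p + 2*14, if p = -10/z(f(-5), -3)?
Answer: 18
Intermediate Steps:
f(B) = 6 + B
p = -10 (p = -10/(6 - 5) = -10/1 = -10*1 = -10)
p + 2*14 = -10 + 2*14 = -10 + 28 = 18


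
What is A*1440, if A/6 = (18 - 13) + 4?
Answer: 77760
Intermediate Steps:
A = 54 (A = 6*((18 - 13) + 4) = 6*(5 + 4) = 6*9 = 54)
A*1440 = 54*1440 = 77760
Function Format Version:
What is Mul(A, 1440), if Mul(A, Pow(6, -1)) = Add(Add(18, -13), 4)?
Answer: 77760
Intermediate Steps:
A = 54 (A = Mul(6, Add(Add(18, -13), 4)) = Mul(6, Add(5, 4)) = Mul(6, 9) = 54)
Mul(A, 1440) = Mul(54, 1440) = 77760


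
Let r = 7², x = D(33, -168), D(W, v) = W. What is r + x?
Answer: 82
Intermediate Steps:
x = 33
r = 49
r + x = 49 + 33 = 82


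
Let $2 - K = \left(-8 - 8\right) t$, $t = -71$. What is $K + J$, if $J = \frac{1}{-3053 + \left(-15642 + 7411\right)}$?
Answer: $- \frac{12796057}{11284} \approx -1134.0$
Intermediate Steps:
$K = -1134$ ($K = 2 - \left(-8 - 8\right) \left(-71\right) = 2 - \left(-16\right) \left(-71\right) = 2 - 1136 = -1134$)
$J = - \frac{1}{11284}$ ($J = \frac{1}{-3053 - 8231} = \frac{1}{-11284} = - \frac{1}{11284} \approx -8.8621 \cdot 10^{-5}$)
$K + J = -1134 - \frac{1}{11284} = - \frac{12796057}{11284}$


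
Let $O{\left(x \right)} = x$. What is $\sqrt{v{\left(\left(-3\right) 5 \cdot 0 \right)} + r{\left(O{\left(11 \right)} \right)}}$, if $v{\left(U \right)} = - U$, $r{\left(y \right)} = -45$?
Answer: $3 i \sqrt{5} \approx 6.7082 i$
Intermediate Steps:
$\sqrt{v{\left(\left(-3\right) 5 \cdot 0 \right)} + r{\left(O{\left(11 \right)} \right)}} = \sqrt{- \left(-3\right) 5 \cdot 0 - 45} = \sqrt{- \left(-15\right) 0 - 45} = \sqrt{\left(-1\right) 0 - 45} = \sqrt{0 - 45} = \sqrt{-45} = 3 i \sqrt{5}$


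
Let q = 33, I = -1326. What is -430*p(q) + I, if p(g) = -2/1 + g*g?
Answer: -468736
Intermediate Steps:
p(g) = -2 + g² (p(g) = -2*1 + g² = -2 + g²)
-430*p(q) + I = -430*(-2 + 33²) - 1326 = -430*(-2 + 1089) - 1326 = -430*1087 - 1326 = -467410 - 1326 = -468736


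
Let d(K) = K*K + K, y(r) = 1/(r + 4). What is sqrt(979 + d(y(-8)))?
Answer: sqrt(15661)/4 ≈ 31.286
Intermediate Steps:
y(r) = 1/(4 + r)
d(K) = K + K**2 (d(K) = K**2 + K = K + K**2)
sqrt(979 + d(y(-8))) = sqrt(979 + (1 + 1/(4 - 8))/(4 - 8)) = sqrt(979 + (1 + 1/(-4))/(-4)) = sqrt(979 - (1 - 1/4)/4) = sqrt(979 - 1/4*3/4) = sqrt(979 - 3/16) = sqrt(15661/16) = sqrt(15661)/4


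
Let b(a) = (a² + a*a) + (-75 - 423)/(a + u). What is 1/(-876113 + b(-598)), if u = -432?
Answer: -515/82865826 ≈ -6.2149e-6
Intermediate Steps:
b(a) = -498/(-432 + a) + 2*a² (b(a) = (a² + a*a) + (-75 - 423)/(a - 432) = (a² + a²) - 498/(-432 + a) = 2*a² - 498/(-432 + a) = -498/(-432 + a) + 2*a²)
1/(-876113 + b(-598)) = 1/(-876113 + 2*(-249 + (-598)³ - 432*(-598)²)/(-432 - 598)) = 1/(-876113 + 2*(-249 - 213847192 - 432*357604)/(-1030)) = 1/(-876113 + 2*(-1/1030)*(-249 - 213847192 - 154484928)) = 1/(-876113 + 2*(-1/1030)*(-368332369)) = 1/(-876113 + 368332369/515) = 1/(-82865826/515) = -515/82865826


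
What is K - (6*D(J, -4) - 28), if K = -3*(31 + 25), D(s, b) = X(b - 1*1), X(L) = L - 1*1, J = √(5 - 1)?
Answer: -104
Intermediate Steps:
J = 2 (J = √4 = 2)
X(L) = -1 + L (X(L) = L - 1 = -1 + L)
D(s, b) = -2 + b (D(s, b) = -1 + (b - 1*1) = -1 + (b - 1) = -1 + (-1 + b) = -2 + b)
K = -168 (K = -3*56 = -168)
K - (6*D(J, -4) - 28) = -168 - (6*(-2 - 4) - 28) = -168 - (6*(-6) - 28) = -168 - (-36 - 28) = -168 - 1*(-64) = -168 + 64 = -104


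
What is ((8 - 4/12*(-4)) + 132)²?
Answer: 179776/9 ≈ 19975.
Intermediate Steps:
((8 - 4/12*(-4)) + 132)² = ((8 - 4*1/12*(-4)) + 132)² = ((8 - ⅓*(-4)) + 132)² = ((8 + 4/3) + 132)² = (28/3 + 132)² = (424/3)² = 179776/9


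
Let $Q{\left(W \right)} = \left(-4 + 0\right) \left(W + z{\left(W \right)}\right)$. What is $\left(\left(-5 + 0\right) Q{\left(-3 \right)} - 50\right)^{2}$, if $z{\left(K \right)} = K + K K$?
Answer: $100$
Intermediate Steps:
$z{\left(K \right)} = K + K^{2}$
$Q{\left(W \right)} = - 4 W - 4 W \left(1 + W\right)$ ($Q{\left(W \right)} = \left(-4 + 0\right) \left(W + W \left(1 + W\right)\right) = - 4 \left(W + W \left(1 + W\right)\right) = - 4 W - 4 W \left(1 + W\right)$)
$\left(\left(-5 + 0\right) Q{\left(-3 \right)} - 50\right)^{2} = \left(\left(-5 + 0\right) 4 \left(-3\right) \left(-2 - -3\right) - 50\right)^{2} = \left(- 5 \cdot 4 \left(-3\right) \left(-2 + 3\right) - 50\right)^{2} = \left(- 5 \cdot 4 \left(-3\right) 1 - 50\right)^{2} = \left(\left(-5\right) \left(-12\right) - 50\right)^{2} = \left(60 - 50\right)^{2} = 10^{2} = 100$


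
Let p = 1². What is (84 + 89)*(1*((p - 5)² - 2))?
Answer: 2422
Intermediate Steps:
p = 1
(84 + 89)*(1*((p - 5)² - 2)) = (84 + 89)*(1*((1 - 5)² - 2)) = 173*(1*((-4)² - 2)) = 173*(1*(16 - 2)) = 173*(1*14) = 173*14 = 2422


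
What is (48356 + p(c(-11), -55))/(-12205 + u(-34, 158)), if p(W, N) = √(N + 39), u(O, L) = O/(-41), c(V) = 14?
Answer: -1982596/500371 - 164*I/500371 ≈ -3.9623 - 0.00032776*I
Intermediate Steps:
u(O, L) = -O/41 (u(O, L) = O*(-1/41) = -O/41)
p(W, N) = √(39 + N)
(48356 + p(c(-11), -55))/(-12205 + u(-34, 158)) = (48356 + √(39 - 55))/(-12205 - 1/41*(-34)) = (48356 + √(-16))/(-12205 + 34/41) = (48356 + 4*I)/(-500371/41) = (48356 + 4*I)*(-41/500371) = -1982596/500371 - 164*I/500371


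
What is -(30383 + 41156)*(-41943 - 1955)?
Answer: 3140419022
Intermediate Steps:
-(30383 + 41156)*(-41943 - 1955) = -71539*(-43898) = -1*(-3140419022) = 3140419022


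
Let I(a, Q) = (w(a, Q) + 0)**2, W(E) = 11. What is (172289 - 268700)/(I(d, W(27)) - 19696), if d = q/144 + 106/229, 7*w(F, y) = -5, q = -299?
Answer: 1574713/321693 ≈ 4.8951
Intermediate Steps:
w(F, y) = -5/7 (w(F, y) = (1/7)*(-5) = -5/7)
d = -53207/32976 (d = -299/144 + 106/229 = -53207/32976 ≈ -1.6135)
I(a, Q) = 25/49 (I(a, Q) = (-5/7 + 0)**2 = (-5/7)**2 = 25/49)
(172289 - 268700)/(I(d, W(27)) - 19696) = (172289 - 268700)/(25/49 - 19696) = -96411/(-965079/49) = -96411*(-49/965079) = 1574713/321693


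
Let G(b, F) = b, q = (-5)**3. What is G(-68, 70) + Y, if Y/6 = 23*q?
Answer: -17318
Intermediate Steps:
q = -125
Y = -17250 (Y = 6*(23*(-125)) = 6*(-2875) = -17250)
G(-68, 70) + Y = -68 - 17250 = -17318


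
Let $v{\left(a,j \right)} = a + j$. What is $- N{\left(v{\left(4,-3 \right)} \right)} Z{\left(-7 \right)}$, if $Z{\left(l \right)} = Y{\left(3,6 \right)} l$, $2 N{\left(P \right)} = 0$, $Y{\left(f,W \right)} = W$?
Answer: $0$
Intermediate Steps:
$N{\left(P \right)} = 0$ ($N{\left(P \right)} = \frac{1}{2} \cdot 0 = 0$)
$Z{\left(l \right)} = 6 l$
$- N{\left(v{\left(4,-3 \right)} \right)} Z{\left(-7 \right)} = \left(-1\right) 0 \cdot 6 \left(-7\right) = 0 \left(-42\right) = 0$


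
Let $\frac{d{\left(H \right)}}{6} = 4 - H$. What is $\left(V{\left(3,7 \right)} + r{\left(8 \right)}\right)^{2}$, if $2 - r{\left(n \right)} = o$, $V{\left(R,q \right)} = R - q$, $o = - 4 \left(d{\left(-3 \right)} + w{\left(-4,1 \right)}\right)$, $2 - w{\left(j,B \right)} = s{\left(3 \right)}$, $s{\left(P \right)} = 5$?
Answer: $23716$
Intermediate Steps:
$d{\left(H \right)} = 24 - 6 H$ ($d{\left(H \right)} = 6 \left(4 - H\right) = 24 - 6 H$)
$w{\left(j,B \right)} = -3$ ($w{\left(j,B \right)} = 2 - 5 = -3$)
$o = -156$ ($o = - 4 \left(\left(24 - -18\right) - 3\right) = - 4 \left(\left(24 + 18\right) - 3\right) = - 4 \left(42 - 3\right) = \left(-4\right) 39 = -156$)
$r{\left(n \right)} = 158$ ($r{\left(n \right)} = 2 - -156 = 2 + 156 = 158$)
$\left(V{\left(3,7 \right)} + r{\left(8 \right)}\right)^{2} = \left(\left(3 - 7\right) + 158\right)^{2} = \left(-4 + 158\right)^{2} = 154^{2} = 23716$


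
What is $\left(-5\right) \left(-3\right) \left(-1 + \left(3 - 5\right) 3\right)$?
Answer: $-105$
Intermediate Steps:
$\left(-5\right) \left(-3\right) \left(-1 + \left(3 - 5\right) 3\right) = 15 \left(-1 - 6\right) = 15 \left(-7\right) = -105$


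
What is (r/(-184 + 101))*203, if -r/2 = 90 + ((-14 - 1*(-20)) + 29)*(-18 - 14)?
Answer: -418180/83 ≈ -5038.3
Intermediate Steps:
r = 2060 (r = -2*(90 + ((-14 - 1*(-20)) + 29)*(-18 - 14)) = -2*(90 + ((-14 + 20) + 29)*(-32)) = -2*(90 + (6 + 29)*(-32)) = -2*(90 + 35*(-32)) = -2*(90 - 1120) = -2*(-1030) = 2060)
(r/(-184 + 101))*203 = (2060/(-184 + 101))*203 = (2060/(-83))*203 = (2060*(-1/83))*203 = -2060/83*203 = -418180/83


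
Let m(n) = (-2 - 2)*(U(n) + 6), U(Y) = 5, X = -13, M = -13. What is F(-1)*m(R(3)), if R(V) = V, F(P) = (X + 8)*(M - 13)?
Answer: -5720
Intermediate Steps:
F(P) = 130 (F(P) = (-13 + 8)*(-13 - 13) = -5*(-26) = 130)
m(n) = -44 (m(n) = (-2 - 2)*(5 + 6) = -4*11 = -44)
F(-1)*m(R(3)) = 130*(-44) = -5720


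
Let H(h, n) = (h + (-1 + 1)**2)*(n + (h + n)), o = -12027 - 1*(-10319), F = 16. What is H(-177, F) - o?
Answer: 27373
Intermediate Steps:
o = -1708 (o = -12027 + 10319 = -1708)
H(h, n) = h*(h + 2*n) (H(h, n) = (h + 0**2)*(h + 2*n) = (h + 0)*(h + 2*n) = h*(h + 2*n))
H(-177, F) - o = -177*(-177 + 2*16) - 1*(-1708) = -177*(-177 + 32) + 1708 = -177*(-145) + 1708 = 25665 + 1708 = 27373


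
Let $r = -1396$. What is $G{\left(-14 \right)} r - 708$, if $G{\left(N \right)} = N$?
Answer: $18836$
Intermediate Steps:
$G{\left(-14 \right)} r - 708 = \left(-14\right) \left(-1396\right) - 708 = 19544 - 708 = 18836$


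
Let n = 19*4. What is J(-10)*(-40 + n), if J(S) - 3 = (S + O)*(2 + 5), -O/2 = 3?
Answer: -3924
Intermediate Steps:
O = -6 (O = -2*3 = -6)
n = 76
J(S) = -39 + 7*S (J(S) = 3 + (S - 6)*(2 + 5) = 3 + (-6 + S)*7 = 3 + (-42 + 7*S) = -39 + 7*S)
J(-10)*(-40 + n) = (-39 + 7*(-10))*(-40 + 76) = (-39 - 70)*36 = -109*36 = -3924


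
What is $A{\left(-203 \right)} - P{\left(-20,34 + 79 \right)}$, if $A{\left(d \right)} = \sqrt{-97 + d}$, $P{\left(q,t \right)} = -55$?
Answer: $55 + 10 i \sqrt{3} \approx 55.0 + 17.32 i$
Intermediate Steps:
$A{\left(-203 \right)} - P{\left(-20,34 + 79 \right)} = \sqrt{-97 - 203} - -55 = \sqrt{-300} + 55 = 10 i \sqrt{3} + 55 = 55 + 10 i \sqrt{3}$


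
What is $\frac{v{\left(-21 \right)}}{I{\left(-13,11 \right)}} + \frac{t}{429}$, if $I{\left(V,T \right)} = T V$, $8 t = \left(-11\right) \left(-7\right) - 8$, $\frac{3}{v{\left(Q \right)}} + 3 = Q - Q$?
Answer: $\frac{31}{1144} \approx 0.027098$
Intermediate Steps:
$v{\left(Q \right)} = -1$ ($v{\left(Q \right)} = \frac{3}{-3 + \left(Q - Q\right)} = \frac{3}{-3 + 0} = \frac{3}{-3} = 3 \left(- \frac{1}{3}\right) = -1$)
$t = \frac{69}{8}$ ($t = \frac{\left(-11\right) \left(-7\right) - 8}{8} = \frac{77 - 8}{8} = \frac{1}{8} \cdot 69 = \frac{69}{8} \approx 8.625$)
$\frac{v{\left(-21 \right)}}{I{\left(-13,11 \right)}} + \frac{t}{429} = - \frac{1}{11 \left(-13\right)} + \frac{69}{8 \cdot 429} = - \frac{1}{-143} + \frac{69}{8} \cdot \frac{1}{429} = \left(-1\right) \left(- \frac{1}{143}\right) + \frac{23}{1144} = \frac{1}{143} + \frac{23}{1144} = \frac{31}{1144}$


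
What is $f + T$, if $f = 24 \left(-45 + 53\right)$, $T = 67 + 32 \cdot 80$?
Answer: $2819$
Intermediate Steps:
$T = 2627$ ($T = 67 + 2560 = 2627$)
$f = 192$ ($f = 24 \cdot 8 = 192$)
$f + T = 192 + 2627 = 2819$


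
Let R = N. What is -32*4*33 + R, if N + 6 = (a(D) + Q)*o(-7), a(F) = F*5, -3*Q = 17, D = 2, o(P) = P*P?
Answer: -12053/3 ≈ -4017.7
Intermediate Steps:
o(P) = P²
Q = -17/3 (Q = -⅓*17 = -17/3 ≈ -5.6667)
a(F) = 5*F
N = 619/3 (N = -6 + (5*2 - 17/3)*(-7)² = -6 + (10 - 17/3)*49 = -6 + (13/3)*49 = -6 + 637/3 = 619/3 ≈ 206.33)
R = 619/3 ≈ 206.33
-32*4*33 + R = -32*4*33 + 619/3 = -128*33 + 619/3 = -4224 + 619/3 = -12053/3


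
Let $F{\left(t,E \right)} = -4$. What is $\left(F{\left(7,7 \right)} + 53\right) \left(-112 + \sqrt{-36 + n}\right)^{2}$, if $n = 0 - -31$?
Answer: $614411 - 10976 i \sqrt{5} \approx 6.1441 \cdot 10^{5} - 24543.0 i$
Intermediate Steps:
$n = 31$ ($n = 0 + 31 = 31$)
$\left(F{\left(7,7 \right)} + 53\right) \left(-112 + \sqrt{-36 + n}\right)^{2} = \left(-4 + 53\right) \left(-112 + \sqrt{-36 + 31}\right)^{2} = 49 \left(-112 + \sqrt{-5}\right)^{2} = 49 \left(-112 + i \sqrt{5}\right)^{2}$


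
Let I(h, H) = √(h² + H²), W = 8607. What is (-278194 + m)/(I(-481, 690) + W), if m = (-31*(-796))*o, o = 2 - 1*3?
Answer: -1303401045/36686494 + 151435*√707461/36686494 ≈ -32.056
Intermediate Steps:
o = -1 (o = 2 - 3 = -1)
I(h, H) = √(H² + h²)
m = -24676 (m = -31*(-796)*(-1) = 24676*(-1) = -24676)
(-278194 + m)/(I(-481, 690) + W) = (-278194 - 24676)/(√(690² + (-481)²) + 8607) = -302870/(√(476100 + 231361) + 8607) = -302870/(√707461 + 8607) = -302870/(8607 + √707461)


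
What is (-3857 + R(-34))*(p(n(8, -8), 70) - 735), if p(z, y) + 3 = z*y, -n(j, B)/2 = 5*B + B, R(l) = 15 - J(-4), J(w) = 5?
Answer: -23012754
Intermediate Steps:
R(l) = 10 (R(l) = 15 - 1*5 = 15 - 5 = 10)
n(j, B) = -12*B (n(j, B) = -2*(5*B + B) = -12*B)
p(z, y) = -3 + y*z (p(z, y) = -3 + z*y = -3 + y*z)
(-3857 + R(-34))*(p(n(8, -8), 70) - 735) = (-3857 + 10)*((-3 + 70*(-12*(-8))) - 735) = -3847*((-3 + 70*96) - 735) = -3847*((-3 + 6720) - 735) = -3847*(6717 - 735) = -3847*5982 = -23012754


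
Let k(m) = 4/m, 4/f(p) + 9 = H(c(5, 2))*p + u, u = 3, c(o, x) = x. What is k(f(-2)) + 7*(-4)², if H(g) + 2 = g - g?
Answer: 110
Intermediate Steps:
H(g) = -2 (H(g) = -2 + (g - g) = -2 + 0 = -2)
f(p) = 4/(-6 - 2*p) (f(p) = 4/(-9 + (-2*p + 3)) = 4/(-9 + (3 - 2*p)) = 4/(-6 - 2*p))
k(f(-2)) + 7*(-4)² = 4/((2/(-3 - 1*(-2)))) + 7*(-4)² = 4/((2/(-3 + 2))) + 7*16 = 4/((2/(-1))) + 112 = 4/((2*(-1))) + 112 = 4/(-2) + 112 = 4*(-½) + 112 = -2 + 112 = 110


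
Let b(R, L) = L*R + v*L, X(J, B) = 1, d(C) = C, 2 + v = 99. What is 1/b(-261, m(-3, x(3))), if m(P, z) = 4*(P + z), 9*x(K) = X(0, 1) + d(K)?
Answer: 9/15088 ≈ 0.00059650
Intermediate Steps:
v = 97 (v = -2 + 99 = 97)
x(K) = ⅑ + K/9 (x(K) = (1 + K)/9 = ⅑ + K/9)
m(P, z) = 4*P + 4*z
b(R, L) = 97*L + L*R (b(R, L) = L*R + 97*L = 97*L + L*R)
1/b(-261, m(-3, x(3))) = 1/((4*(-3) + 4*(⅑ + (⅑)*3))*(97 - 261)) = 1/((-12 + 4*(⅑ + ⅓))*(-164)) = 1/((-12 + 4*(4/9))*(-164)) = 1/((-12 + 16/9)*(-164)) = 1/(-92/9*(-164)) = 1/(15088/9) = 9/15088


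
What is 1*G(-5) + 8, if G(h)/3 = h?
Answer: -7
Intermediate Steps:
G(h) = 3*h
1*G(-5) + 8 = 1*(3*(-5)) + 8 = 1*(-15) + 8 = -15 + 8 = -7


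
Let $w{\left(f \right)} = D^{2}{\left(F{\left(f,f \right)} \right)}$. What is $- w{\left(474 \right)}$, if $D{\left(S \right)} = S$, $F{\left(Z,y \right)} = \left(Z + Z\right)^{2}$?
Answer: $-807668879616$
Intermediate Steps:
$F{\left(Z,y \right)} = 4 Z^{2}$ ($F{\left(Z,y \right)} = \left(2 Z\right)^{2} = 4 Z^{2}$)
$w{\left(f \right)} = 16 f^{4}$ ($w{\left(f \right)} = \left(4 f^{2}\right)^{2} = 16 f^{4}$)
$- w{\left(474 \right)} = - 16 \cdot 474^{4} = - 16 \cdot 50479304976 = \left(-1\right) 807668879616 = -807668879616$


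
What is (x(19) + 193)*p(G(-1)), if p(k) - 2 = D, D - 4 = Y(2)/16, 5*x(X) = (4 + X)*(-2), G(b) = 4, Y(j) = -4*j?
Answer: 10109/10 ≈ 1010.9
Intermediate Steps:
x(X) = -8/5 - 2*X/5 (x(X) = ((4 + X)*(-2))/5 = (-8 - 2*X)/5 = -8/5 - 2*X/5)
D = 7/2 (D = 4 - 4*2/16 = 4 - 8*1/16 = 4 - ½ = 7/2 ≈ 3.5000)
p(k) = 11/2 (p(k) = 2 + 7/2 = 11/2)
(x(19) + 193)*p(G(-1)) = ((-8/5 - ⅖*19) + 193)*(11/2) = ((-8/5 - 38/5) + 193)*(11/2) = (-46/5 + 193)*(11/2) = (919/5)*(11/2) = 10109/10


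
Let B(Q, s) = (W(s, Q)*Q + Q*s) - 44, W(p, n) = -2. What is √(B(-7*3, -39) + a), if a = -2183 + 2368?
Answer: √1002 ≈ 31.654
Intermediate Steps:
B(Q, s) = -44 - 2*Q + Q*s (B(Q, s) = (-2*Q + Q*s) - 44 = -44 - 2*Q + Q*s)
a = 185
√(B(-7*3, -39) + a) = √((-44 - (-14)*3 - 7*3*(-39)) + 185) = √((-44 - 2*(-21) - 21*(-39)) + 185) = √((-44 + 42 + 819) + 185) = √(817 + 185) = √1002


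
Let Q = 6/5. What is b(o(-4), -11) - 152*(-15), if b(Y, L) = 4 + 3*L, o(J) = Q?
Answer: 2251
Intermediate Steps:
Q = 6/5 (Q = 6*(1/5) = 6/5 ≈ 1.2000)
o(J) = 6/5
b(o(-4), -11) - 152*(-15) = (4 + 3*(-11)) - 152*(-15) = (4 - 33) + 2280 = -29 + 2280 = 2251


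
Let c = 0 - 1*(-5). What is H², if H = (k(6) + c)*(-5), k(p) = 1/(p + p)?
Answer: 93025/144 ≈ 646.01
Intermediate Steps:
k(p) = 1/(2*p)
c = 5 (c = 0 + 5 = 5)
H = -305/12 (H = ((½)/6 + 5)*(-5) = ((½)*(⅙) + 5)*(-5) = (1/12 + 5)*(-5) = (61/12)*(-5) = -305/12 ≈ -25.417)
H² = (-305/12)² = 93025/144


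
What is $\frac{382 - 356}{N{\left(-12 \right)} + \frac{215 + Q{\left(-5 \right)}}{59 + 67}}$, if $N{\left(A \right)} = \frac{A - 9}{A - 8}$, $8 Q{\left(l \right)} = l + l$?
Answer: $\frac{7280}{769} \approx 9.4668$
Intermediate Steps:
$Q{\left(l \right)} = \frac{l}{4}$ ($Q{\left(l \right)} = \frac{l + l}{8} = \frac{2 l}{8} = \frac{l}{4}$)
$N{\left(A \right)} = \frac{-9 + A}{-8 + A}$
$\frac{382 - 356}{N{\left(-12 \right)} + \frac{215 + Q{\left(-5 \right)}}{59 + 67}} = \frac{382 - 356}{\frac{-9 - 12}{-8 - 12} + \frac{215 + \frac{1}{4} \left(-5\right)}{59 + 67}} = \frac{26}{\frac{1}{-20} \left(-21\right) + \frac{215 - \frac{5}{4}}{126}} = \frac{26}{\left(- \frac{1}{20}\right) \left(-21\right) + \frac{855}{4} \cdot \frac{1}{126}} = \frac{26}{\frac{21}{20} + \frac{95}{56}} = \frac{26}{\frac{769}{280}} = 26 \cdot \frac{280}{769} = \frac{7280}{769}$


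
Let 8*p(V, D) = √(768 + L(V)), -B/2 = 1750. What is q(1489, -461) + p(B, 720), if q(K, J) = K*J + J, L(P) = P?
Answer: -686890 + I*√683/4 ≈ -6.8689e+5 + 6.5336*I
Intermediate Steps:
B = -3500 (B = -2*1750 = -3500)
q(K, J) = J + J*K (q(K, J) = J*K + J = J + J*K)
p(V, D) = √(768 + V)/8
q(1489, -461) + p(B, 720) = -461*(1 + 1489) + √(768 - 3500)/8 = -461*1490 + √(-2732)/8 = -686890 + (2*I*√683)/8 = -686890 + I*√683/4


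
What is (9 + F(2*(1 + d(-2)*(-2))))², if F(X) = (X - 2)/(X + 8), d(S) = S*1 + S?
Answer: 15625/169 ≈ 92.456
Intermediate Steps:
d(S) = 2*S (d(S) = S + S = 2*S)
F(X) = (-2 + X)/(8 + X)
(9 + F(2*(1 + d(-2)*(-2))))² = (9 + (-2 + 2*(1 + (2*(-2))*(-2)))/(8 + 2*(1 + (2*(-2))*(-2))))² = (9 + (-2 + 2*(1 - 4*(-2)))/(8 + 2*(1 - 4*(-2))))² = (9 + (-2 + 2*(1 + 8))/(8 + 2*(1 + 8)))² = (9 + (-2 + 2*9)/(8 + 2*9))² = (9 + (-2 + 18)/(8 + 18))² = (9 + 16/26)² = (9 + (1/26)*16)² = (9 + 8/13)² = (125/13)² = 15625/169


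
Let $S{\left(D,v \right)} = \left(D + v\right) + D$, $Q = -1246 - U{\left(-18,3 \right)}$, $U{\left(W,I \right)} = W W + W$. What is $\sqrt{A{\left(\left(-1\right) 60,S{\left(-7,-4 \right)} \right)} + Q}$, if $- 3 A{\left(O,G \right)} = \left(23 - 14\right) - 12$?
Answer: $i \sqrt{1551} \approx 39.383 i$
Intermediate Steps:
$U{\left(W,I \right)} = W + W^{2}$ ($U{\left(W,I \right)} = W^{2} + W = W + W^{2}$)
$Q = -1552$ ($Q = -1246 - - 18 \left(1 - 18\right) = -1246 - \left(-18\right) \left(-17\right) = -1246 - 306 = -1552$)
$S{\left(D,v \right)} = v + 2 D$
$A{\left(O,G \right)} = 1$ ($A{\left(O,G \right)} = - \frac{\left(23 - 14\right) - 12}{3} = - \frac{9 - 12}{3} = \left(- \frac{1}{3}\right) \left(-3\right) = 1$)
$\sqrt{A{\left(\left(-1\right) 60,S{\left(-7,-4 \right)} \right)} + Q} = \sqrt{1 - 1552} = \sqrt{-1551} = i \sqrt{1551}$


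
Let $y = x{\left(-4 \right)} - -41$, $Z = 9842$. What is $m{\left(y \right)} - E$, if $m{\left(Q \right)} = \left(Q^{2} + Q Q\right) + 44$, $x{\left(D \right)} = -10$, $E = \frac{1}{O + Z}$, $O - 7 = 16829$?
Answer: $\frac{52448947}{26678} \approx 1966.0$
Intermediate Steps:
$O = 16836$ ($O = 7 + 16829 = 16836$)
$E = \frac{1}{26678}$ ($E = \frac{1}{16836 + 9842} = \frac{1}{26678} \approx 3.7484 \cdot 10^{-5}$)
$y = 31$ ($y = -10 - -41 = -10 + 41 = 31$)
$m{\left(Q \right)} = 44 + 2 Q^{2}$ ($m{\left(Q \right)} = \left(Q^{2} + Q^{2}\right) + 44 = 2 Q^{2} + 44 = 44 + 2 Q^{2}$)
$m{\left(y \right)} - E = \left(44 + 2 \cdot 31^{2}\right) - \frac{1}{26678} = \left(44 + 2 \cdot 961\right) - \frac{1}{26678} = \left(44 + 1922\right) - \frac{1}{26678} = 1966 - \frac{1}{26678} = \frac{52448947}{26678}$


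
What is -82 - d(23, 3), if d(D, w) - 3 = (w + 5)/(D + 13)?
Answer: -767/9 ≈ -85.222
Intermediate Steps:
d(D, w) = 3 + (5 + w)/(13 + D) (d(D, w) = 3 + (w + 5)/(D + 13) = 3 + (5 + w)/(13 + D))
-82 - d(23, 3) = -82 - (44 + 3 + 3*23)/(13 + 23) = -82 - (44 + 3 + 69)/36 = -82 - 116/36 = -82 - 1*29/9 = -82 - 29/9 = -767/9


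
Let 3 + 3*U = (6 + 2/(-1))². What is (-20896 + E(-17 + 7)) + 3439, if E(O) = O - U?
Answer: -52414/3 ≈ -17471.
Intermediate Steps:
U = 13/3 (U = -1 + (6 + 2/(-1))²/3 = -1 + (6 + 2*(-1))²/3 = -1 + (6 - 2)²/3 = -1 + (⅓)*4² = -1 + (⅓)*16 = -1 + 16/3 = 13/3 ≈ 4.3333)
E(O) = -13/3 + O (E(O) = O - 1*13/3 = O - 13/3 = -13/3 + O)
(-20896 + E(-17 + 7)) + 3439 = (-20896 + (-13/3 + (-17 + 7))) + 3439 = (-20896 + (-13/3 - 10)) + 3439 = (-20896 - 43/3) + 3439 = -62731/3 + 3439 = -52414/3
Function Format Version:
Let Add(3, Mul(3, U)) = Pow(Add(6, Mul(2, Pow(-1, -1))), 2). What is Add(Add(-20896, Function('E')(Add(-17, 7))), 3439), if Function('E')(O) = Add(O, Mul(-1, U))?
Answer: Rational(-52414, 3) ≈ -17471.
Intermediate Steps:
U = Rational(13, 3) (U = Add(-1, Mul(Rational(1, 3), Pow(Add(6, Mul(2, Pow(-1, -1))), 2))) = Add(-1, Mul(Rational(1, 3), Pow(Add(6, Mul(2, -1)), 2))) = Add(-1, Mul(Rational(1, 3), Pow(Add(6, -2), 2))) = Add(-1, Mul(Rational(1, 3), Pow(4, 2))) = Add(-1, Mul(Rational(1, 3), 16)) = Add(-1, Rational(16, 3)) = Rational(13, 3) ≈ 4.3333)
Function('E')(O) = Add(Rational(-13, 3), O) (Function('E')(O) = Add(O, Mul(-1, Rational(13, 3))) = Add(O, Rational(-13, 3)) = Add(Rational(-13, 3), O))
Add(Add(-20896, Function('E')(Add(-17, 7))), 3439) = Add(Add(-20896, Add(Rational(-13, 3), Add(-17, 7))), 3439) = Add(Add(-20896, Add(Rational(-13, 3), -10)), 3439) = Add(Add(-20896, Rational(-43, 3)), 3439) = Add(Rational(-62731, 3), 3439) = Rational(-52414, 3)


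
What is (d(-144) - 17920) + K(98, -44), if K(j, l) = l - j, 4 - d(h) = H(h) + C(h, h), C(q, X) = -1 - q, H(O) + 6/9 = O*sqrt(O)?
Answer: -54601/3 + 1728*I ≈ -18200.0 + 1728.0*I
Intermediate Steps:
H(O) = -2/3 + O**(3/2) (H(O) = -2/3 + O*sqrt(O) = -2/3 + O**(3/2))
d(h) = 17/3 + h - h**(3/2) (d(h) = 4 - ((-2/3 + h**(3/2)) + (-1 - h)) = 4 - (-5/3 + h**(3/2) - h) = 4 + (5/3 + h - h**(3/2)) = 17/3 + h - h**(3/2))
(d(-144) - 17920) + K(98, -44) = ((17/3 - 144 - (-144)**(3/2)) - 17920) + (-44 - 1*98) = ((17/3 - 144 - (-1728)*I) - 17920) + (-44 - 98) = ((17/3 - 144 + 1728*I) - 17920) - 142 = ((-415/3 + 1728*I) - 17920) - 142 = (-54175/3 + 1728*I) - 142 = -54601/3 + 1728*I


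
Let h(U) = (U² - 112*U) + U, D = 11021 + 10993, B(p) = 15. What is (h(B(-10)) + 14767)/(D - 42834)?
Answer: -13327/20820 ≈ -0.64011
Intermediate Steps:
D = 22014
h(U) = U² - 111*U
(h(B(-10)) + 14767)/(D - 42834) = (15*(-111 + 15) + 14767)/(22014 - 42834) = (15*(-96) + 14767)/(-20820) = (-1440 + 14767)*(-1/20820) = 13327*(-1/20820) = -13327/20820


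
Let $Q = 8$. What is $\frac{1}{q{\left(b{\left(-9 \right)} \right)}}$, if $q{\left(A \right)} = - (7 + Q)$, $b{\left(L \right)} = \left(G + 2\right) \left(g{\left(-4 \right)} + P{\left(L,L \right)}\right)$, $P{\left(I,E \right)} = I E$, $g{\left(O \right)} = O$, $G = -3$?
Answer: $- \frac{1}{15} \approx -0.066667$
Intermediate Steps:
$P{\left(I,E \right)} = E I$
$b{\left(L \right)} = 4 - L^{2}$ ($b{\left(L \right)} = \left(-3 + 2\right) \left(-4 + L L\right) = - (-4 + L^{2}) = 4 - L^{2}$)
$q{\left(A \right)} = -15$ ($q{\left(A \right)} = - (7 + 8) = \left(-1\right) 15 = -15$)
$\frac{1}{q{\left(b{\left(-9 \right)} \right)}} = \frac{1}{-15} = - \frac{1}{15}$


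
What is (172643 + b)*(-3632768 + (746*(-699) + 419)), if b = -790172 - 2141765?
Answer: 11461563695082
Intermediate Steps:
b = -2931937
(172643 + b)*(-3632768 + (746*(-699) + 419)) = (172643 - 2931937)*(-3632768 + (746*(-699) + 419)) = -2759294*(-3632768 + (-521454 + 419)) = -2759294*(-3632768 - 521035) = -2759294*(-4153803) = 11461563695082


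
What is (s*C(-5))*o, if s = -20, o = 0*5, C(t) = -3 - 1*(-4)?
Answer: 0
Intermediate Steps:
C(t) = 1 (C(t) = -3 + 4 = 1)
o = 0
(s*C(-5))*o = -20*1*0 = -20*0 = 0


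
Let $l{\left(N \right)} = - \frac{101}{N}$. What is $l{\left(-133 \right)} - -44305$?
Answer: $\frac{5892666}{133} \approx 44306.0$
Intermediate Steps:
$l{\left(-133 \right)} - -44305 = - \frac{101}{-133} - -44305 = \left(-101\right) \left(- \frac{1}{133}\right) + 44305 = \frac{101}{133} + 44305 = \frac{5892666}{133}$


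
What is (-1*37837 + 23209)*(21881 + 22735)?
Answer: -652642848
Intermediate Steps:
(-1*37837 + 23209)*(21881 + 22735) = (-37837 + 23209)*44616 = -14628*44616 = -652642848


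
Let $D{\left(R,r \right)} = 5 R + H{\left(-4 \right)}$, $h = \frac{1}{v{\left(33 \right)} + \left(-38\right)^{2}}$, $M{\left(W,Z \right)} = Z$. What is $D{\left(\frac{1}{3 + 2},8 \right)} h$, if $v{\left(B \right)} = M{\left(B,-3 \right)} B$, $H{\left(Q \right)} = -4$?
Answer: $- \frac{3}{1345} \approx -0.0022305$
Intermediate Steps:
$v{\left(B \right)} = - 3 B$
$h = \frac{1}{1345}$ ($h = \frac{1}{\left(-3\right) 33 + \left(-38\right)^{2}} = \frac{1}{-99 + 1444} = \frac{1}{1345} \approx 0.00074349$)
$D{\left(R,r \right)} = -4 + 5 R$ ($D{\left(R,r \right)} = 5 R - 4 = -4 + 5 R$)
$D{\left(\frac{1}{3 + 2},8 \right)} h = \left(-4 + \frac{5}{3 + 2}\right) \frac{1}{1345} = \left(-4 + \frac{5}{5}\right) \frac{1}{1345} = \left(-4 + 5 \cdot \frac{1}{5}\right) \frac{1}{1345} = \left(-4 + 1\right) \frac{1}{1345} = \left(-3\right) \frac{1}{1345} = - \frac{3}{1345}$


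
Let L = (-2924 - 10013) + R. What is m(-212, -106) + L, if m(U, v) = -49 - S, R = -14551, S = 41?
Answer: -27578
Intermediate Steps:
m(U, v) = -90 (m(U, v) = -49 - 1*41 = -49 - 41 = -90)
L = -27488 (L = (-2924 - 10013) - 14551 = -12937 - 14551 = -27488)
m(-212, -106) + L = -90 - 27488 = -27578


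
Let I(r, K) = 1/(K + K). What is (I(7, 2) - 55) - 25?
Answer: -319/4 ≈ -79.750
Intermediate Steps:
I(r, K) = 1/(2*K)
(I(7, 2) - 55) - 25 = ((1/2)/2 - 55) - 25 = ((1/2)*(1/2) - 55) - 25 = (1/4 - 55) - 25 = -219/4 - 25 = -319/4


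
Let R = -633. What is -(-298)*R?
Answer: -188634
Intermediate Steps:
-(-298)*R = -(-298)*(-633) = -1*188634 = -188634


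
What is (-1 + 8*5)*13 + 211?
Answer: 718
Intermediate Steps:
(-1 + 8*5)*13 + 211 = (-1 + 40)*13 + 211 = 39*13 + 211 = 507 + 211 = 718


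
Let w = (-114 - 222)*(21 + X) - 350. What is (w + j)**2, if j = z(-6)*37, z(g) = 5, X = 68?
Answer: 904144761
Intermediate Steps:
j = 185 (j = 5*37 = 185)
w = -30254 (w = (-114 - 222)*(21 + 68) - 350 = -336*89 - 350 = -29904 - 350 = -30254)
(w + j)**2 = (-30254 + 185)**2 = (-30069)**2 = 904144761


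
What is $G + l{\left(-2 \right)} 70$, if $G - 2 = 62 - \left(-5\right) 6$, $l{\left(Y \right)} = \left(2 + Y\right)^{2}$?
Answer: $94$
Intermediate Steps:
$G = 94$ ($G = 2 + \left(62 - \left(-5\right) 6\right) = 2 + \left(62 - -30\right) = 2 + \left(62 + 30\right) = 2 + 92 = 94$)
$G + l{\left(-2 \right)} 70 = 94 + \left(2 - 2\right)^{2} \cdot 70 = 94 + 0^{2} \cdot 70 = 94 + 0 \cdot 70 = 94 + 0 = 94$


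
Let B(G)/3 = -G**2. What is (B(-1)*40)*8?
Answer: -960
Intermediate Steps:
B(G) = -3*G**2 (B(G) = 3*(-G**2) = -3*G**2)
(B(-1)*40)*8 = (-3*(-1)**2*40)*8 = (-3*1*40)*8 = -3*40*8 = -120*8 = -960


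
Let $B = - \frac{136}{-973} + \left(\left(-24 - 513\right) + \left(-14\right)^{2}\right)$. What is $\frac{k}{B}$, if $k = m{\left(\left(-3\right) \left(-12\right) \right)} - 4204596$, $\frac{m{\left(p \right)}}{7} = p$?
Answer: $\frac{4090826712}{331657} \approx 12335.0$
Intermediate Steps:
$m{\left(p \right)} = 7 p$
$k = -4204344$ ($k = 7 \left(\left(-3\right) \left(-12\right)\right) - 4204596 = 7 \cdot 36 - 4204596 = 252 - 4204596 = -4204344$)
$B = - \frac{331657}{973}$ ($B = \left(-136\right) \left(- \frac{1}{973}\right) + \left(-537 + 196\right) = \frac{136}{973} - 341 = - \frac{331657}{973} \approx -340.86$)
$\frac{k}{B} = - \frac{4204344}{- \frac{331657}{973}} = \left(-4204344\right) \left(- \frac{973}{331657}\right) = \frac{4090826712}{331657}$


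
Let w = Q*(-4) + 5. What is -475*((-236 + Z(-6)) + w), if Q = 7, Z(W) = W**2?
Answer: 105925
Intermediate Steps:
w = -23 (w = 7*(-4) + 5 = -28 + 5 = -23)
-475*((-236 + Z(-6)) + w) = -475*((-236 + (-6)**2) - 23) = -475*((-236 + 36) - 23) = -475*(-200 - 23) = -475*(-223) = 105925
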